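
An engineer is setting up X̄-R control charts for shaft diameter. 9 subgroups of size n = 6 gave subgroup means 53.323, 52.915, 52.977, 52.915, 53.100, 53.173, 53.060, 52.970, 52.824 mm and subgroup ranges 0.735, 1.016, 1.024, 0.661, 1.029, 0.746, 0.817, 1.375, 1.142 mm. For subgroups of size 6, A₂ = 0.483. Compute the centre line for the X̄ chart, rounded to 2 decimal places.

53.03

X̄̄ = (53.323 + 52.915 + 52.977 + 52.915 + 53.100 + 53.173 + 53.060 + 52.970 + 52.824) / 9 = 477.2570 / 9 = 53.0286
CL = X̄̄ = 53.0286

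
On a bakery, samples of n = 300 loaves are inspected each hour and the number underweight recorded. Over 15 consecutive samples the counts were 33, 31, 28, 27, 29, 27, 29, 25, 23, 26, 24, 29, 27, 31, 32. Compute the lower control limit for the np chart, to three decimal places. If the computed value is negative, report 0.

12.935

p̄ = Σdᵢ / (k·n) = 421 / (15 × 300) = 0.09356
LCL = np̄ − 3·√(np̄(1−p̄)) = 28.0667 − 3 × 5.0439 = 12.9350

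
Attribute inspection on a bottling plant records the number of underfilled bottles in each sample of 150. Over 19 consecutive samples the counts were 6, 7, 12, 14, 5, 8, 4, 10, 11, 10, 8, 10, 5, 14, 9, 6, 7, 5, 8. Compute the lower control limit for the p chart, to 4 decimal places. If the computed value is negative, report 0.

0.0000

p̄ = Σdᵢ / (k·n) = 159 / (19 × 150) = 0.05579
LCL = p̄ − 3·√(p̄(1−p̄)/n) = 0.05579 − 3 × 0.01874 = -0.00043 → 0 (negative, so LCL = 0)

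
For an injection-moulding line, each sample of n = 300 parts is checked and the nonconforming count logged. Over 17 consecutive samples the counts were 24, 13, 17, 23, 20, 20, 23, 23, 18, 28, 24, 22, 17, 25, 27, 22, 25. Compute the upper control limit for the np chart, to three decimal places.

35.319

p̄ = Σdᵢ / (k·n) = 371 / (17 × 300) = 0.07275
UCL = np̄ + 3·√(np̄(1−p̄)) = 21.8235 + 3 × √(21.8235×0.92725) = 21.8235 + 3 × 4.4984 = 35.3189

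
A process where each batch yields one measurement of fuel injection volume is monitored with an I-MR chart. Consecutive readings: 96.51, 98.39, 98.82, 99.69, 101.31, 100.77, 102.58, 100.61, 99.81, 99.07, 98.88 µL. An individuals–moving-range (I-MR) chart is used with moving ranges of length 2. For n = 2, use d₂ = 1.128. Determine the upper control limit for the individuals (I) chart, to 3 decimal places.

X̄ = (96.51 + 98.39 + 98.82 + 99.69 + 101.31 + 100.77 + 102.58 + 100.61 + 99.81 + 99.07 + 98.88) / 11 = 99.6764
Moving ranges: 1.88, 0.43, 0.87, 1.62, 0.54, 1.81, 1.97, 0.80, 0.74, 0.19; M̄R̄ = 10.8500 / 10 = 1.0850
UCL = X̄ + 3·M̄R̄/d₂ = 99.6764 + 3 × 1.0850 / 1.128 = 102.5620

102.562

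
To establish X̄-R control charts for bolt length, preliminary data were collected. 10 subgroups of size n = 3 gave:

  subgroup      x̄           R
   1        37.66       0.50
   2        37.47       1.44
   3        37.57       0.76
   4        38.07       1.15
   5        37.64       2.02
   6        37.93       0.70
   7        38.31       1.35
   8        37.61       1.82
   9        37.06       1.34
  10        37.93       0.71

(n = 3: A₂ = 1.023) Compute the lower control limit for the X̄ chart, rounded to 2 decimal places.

X̄̄ = (37.66 + 37.47 + 37.57 + 38.07 + 37.64 + 37.93 + 38.31 + 37.61 + 37.06 + 37.93) / 10 = 377.2500 / 10 = 37.7250
R̄ = (0.50 + 1.44 + 0.76 + 1.15 + 2.02 + 0.70 + 1.35 + 1.82 + 1.34 + 0.71) / 10 = 11.7900 / 10 = 1.1790
LCL = X̄̄ − A₂·R̄ = 37.7250 − 1.023 × 1.1790 = 36.5189

36.52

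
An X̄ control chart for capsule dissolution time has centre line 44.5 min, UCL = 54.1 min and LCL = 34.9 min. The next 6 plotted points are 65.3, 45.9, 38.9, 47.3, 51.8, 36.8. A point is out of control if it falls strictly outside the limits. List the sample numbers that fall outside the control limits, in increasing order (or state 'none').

1

Compare each point to [34.9, 54.1]: sample 1 = 65.3 > UCL.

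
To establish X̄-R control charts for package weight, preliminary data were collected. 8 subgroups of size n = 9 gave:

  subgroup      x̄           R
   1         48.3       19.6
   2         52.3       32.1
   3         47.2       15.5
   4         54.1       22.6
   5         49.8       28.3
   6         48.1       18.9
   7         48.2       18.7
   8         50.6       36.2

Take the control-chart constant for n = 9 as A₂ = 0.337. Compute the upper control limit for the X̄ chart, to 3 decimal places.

57.909

X̄̄ = (48.3 + 52.3 + 47.2 + 54.1 + 49.8 + 48.1 + 48.2 + 50.6) / 8 = 398.6000 / 8 = 49.8250
R̄ = (19.6 + 32.1 + 15.5 + 22.6 + 28.3 + 18.9 + 18.7 + 36.2) / 8 = 191.9000 / 8 = 23.9875
UCL = X̄̄ + A₂·R̄ = 49.8250 + 0.337 × 23.9875 = 57.9088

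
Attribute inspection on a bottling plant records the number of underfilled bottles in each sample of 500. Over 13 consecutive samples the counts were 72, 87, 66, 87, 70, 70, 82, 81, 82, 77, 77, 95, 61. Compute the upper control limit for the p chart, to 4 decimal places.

p̄ = Σdᵢ / (k·n) = 1007 / (13 × 500) = 0.15492
UCL = p̄ + 3·√(p̄(1−p̄)/n) = 0.15492 + 3 × √(0.15492×0.84508/500) = 0.15492 + 3 × 0.01618 = 0.20347

0.2035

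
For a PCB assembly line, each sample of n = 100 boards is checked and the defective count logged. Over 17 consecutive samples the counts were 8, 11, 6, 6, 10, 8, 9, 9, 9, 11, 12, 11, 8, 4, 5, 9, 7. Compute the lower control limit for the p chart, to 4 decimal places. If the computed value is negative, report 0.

0.0008

p̄ = Σdᵢ / (k·n) = 143 / (17 × 100) = 0.08412
LCL = p̄ − 3·√(p̄(1−p̄)/n) = 0.08412 − 3 × 0.02776 = 0.00085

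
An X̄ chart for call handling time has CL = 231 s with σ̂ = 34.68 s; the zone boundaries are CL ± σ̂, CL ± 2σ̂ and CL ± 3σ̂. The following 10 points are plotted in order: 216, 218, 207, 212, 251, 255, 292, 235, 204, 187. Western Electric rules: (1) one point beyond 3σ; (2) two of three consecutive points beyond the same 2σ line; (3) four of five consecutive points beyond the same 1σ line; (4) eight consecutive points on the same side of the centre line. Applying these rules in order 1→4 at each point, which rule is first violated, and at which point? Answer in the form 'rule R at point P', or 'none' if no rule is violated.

none

Zone of each point (C = within 1σ̂, B = 1σ̂–2σ̂, A = 2σ̂–3σ̂, * = beyond 3σ̂; sign = side of CL): 1:-C, 2:-C, 3:-C, 4:-C, 5:+C, 6:+C, 7:+B, 8:+C, 9:-C, 10:-B
No rule fires across all 10 points.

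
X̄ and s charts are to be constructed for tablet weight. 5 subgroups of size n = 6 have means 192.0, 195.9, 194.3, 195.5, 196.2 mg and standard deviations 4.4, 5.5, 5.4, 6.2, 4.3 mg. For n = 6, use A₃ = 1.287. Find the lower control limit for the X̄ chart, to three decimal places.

X̄̄ = (192.0 + 195.9 + 194.3 + 195.5 + 196.2) / 5 = 194.7800
s̄ = (4.4 + 5.5 + 5.4 + 6.2 + 4.3) / 5 = 5.1600
LCL = X̄̄ − A₃·s̄ = 194.7800 − 1.287 × 5.1600 = 188.1391

188.139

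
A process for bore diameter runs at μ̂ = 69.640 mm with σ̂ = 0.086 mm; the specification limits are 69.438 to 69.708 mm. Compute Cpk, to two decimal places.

Cpu = (USL − μ̂) / (3σ̂) = (69.708 − 69.640) / (3 × 0.086) = 0.2636; Cpl = (μ̂ − LSL) / (3σ̂) = (69.640 − 69.438) / (3 × 0.086) = 0.7829; Cpk = min(Cpu, Cpl) = 0.2636

0.26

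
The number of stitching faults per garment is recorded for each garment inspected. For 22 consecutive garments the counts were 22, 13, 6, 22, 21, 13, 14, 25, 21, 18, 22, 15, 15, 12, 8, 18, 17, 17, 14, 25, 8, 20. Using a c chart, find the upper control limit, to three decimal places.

c̄ = (22 + 13 + 6 + 22 + 21 + 13 + 14 + 25 + 21 + 18 + 22 + 15 + 15 + 12 + 8 + 18 + 17 + 17 + 14 + 25 + 8 + 20) / 22 = 366 / 22 = 16.6364
UCL = c̄ + 3√c̄ = 16.6364 + 3 × √16.6364 = 16.6364 + 3 × 4.0788 = 28.8727

28.873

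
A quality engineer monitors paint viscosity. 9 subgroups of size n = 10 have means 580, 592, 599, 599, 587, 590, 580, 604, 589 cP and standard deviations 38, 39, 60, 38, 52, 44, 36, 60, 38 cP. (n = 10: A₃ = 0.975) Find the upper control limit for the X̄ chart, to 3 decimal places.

634.986

X̄̄ = (580 + 592 + 599 + 599 + 587 + 590 + 580 + 604 + 589) / 9 = 591.1111
s̄ = (38 + 39 + 60 + 38 + 52 + 44 + 36 + 60 + 38) / 9 = 45.0000
UCL = X̄̄ + A₃·s̄ = 591.1111 + 0.975 × 45.0000 = 634.9861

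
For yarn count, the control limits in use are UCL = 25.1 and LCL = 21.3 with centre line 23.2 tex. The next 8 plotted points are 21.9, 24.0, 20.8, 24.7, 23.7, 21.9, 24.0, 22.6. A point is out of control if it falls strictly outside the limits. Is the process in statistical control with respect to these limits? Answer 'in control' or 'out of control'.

out of control

Compare each point to [21.3, 25.1]: sample 3 = 20.8 < LCL.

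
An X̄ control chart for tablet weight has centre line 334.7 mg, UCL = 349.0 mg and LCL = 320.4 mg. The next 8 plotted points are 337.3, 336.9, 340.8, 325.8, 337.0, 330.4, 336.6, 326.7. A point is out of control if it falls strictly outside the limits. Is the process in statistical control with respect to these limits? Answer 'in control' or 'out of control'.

All 8 points lie within [320.4, 349.0].

in control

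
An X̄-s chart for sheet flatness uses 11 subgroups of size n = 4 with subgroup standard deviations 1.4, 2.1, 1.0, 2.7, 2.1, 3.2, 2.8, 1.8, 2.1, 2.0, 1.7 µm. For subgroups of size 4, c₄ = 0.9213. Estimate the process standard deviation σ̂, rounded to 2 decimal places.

s̄ = (1.4 + 2.1 + 1.0 + 2.7 + 2.1 + 3.2 + 2.8 + 1.8 + 2.1 + 2.0 + 1.7) / 11 = 2.0818
σ̂ = s̄ / c₄ = 2.0818 / 0.9213 = 2.2597

2.26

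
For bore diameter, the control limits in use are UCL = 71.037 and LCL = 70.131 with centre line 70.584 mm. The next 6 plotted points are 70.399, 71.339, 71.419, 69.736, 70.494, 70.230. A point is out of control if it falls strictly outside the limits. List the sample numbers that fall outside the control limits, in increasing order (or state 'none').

2, 3, 4

Compare each point to [70.131, 71.037]: sample 2 = 71.339 > UCL; sample 3 = 71.419 > UCL; sample 4 = 69.736 < LCL.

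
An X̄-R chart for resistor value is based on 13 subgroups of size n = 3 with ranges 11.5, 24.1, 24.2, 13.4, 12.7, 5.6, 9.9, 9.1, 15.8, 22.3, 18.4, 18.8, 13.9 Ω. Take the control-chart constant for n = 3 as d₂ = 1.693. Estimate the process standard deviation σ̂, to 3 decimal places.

R̄ = (11.5 + 24.1 + 24.2 + 13.4 + 12.7 + 5.6 + 9.9 + 9.1 + 15.8 + 22.3 + 18.4 + 18.8 + 13.9) / 13 = 15.3615
σ̂ = R̄ / d₂ = 15.3615 / 1.693 = 9.0736

9.074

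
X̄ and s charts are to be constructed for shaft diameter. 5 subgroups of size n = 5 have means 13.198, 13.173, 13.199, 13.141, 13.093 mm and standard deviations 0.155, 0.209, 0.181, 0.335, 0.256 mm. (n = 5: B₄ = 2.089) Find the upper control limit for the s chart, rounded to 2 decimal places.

0.47

s̄ = (0.155 + 0.209 + 0.181 + 0.335 + 0.256) / 5 = 0.2272
UCL_s = B₄·s̄ = 2.089 × 0.2272 = 0.4746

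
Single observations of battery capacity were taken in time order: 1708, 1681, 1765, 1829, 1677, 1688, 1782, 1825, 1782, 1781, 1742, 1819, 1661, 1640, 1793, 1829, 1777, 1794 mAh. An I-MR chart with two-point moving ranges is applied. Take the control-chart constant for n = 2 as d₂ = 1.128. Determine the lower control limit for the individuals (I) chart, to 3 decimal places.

X̄ = (1708 + 1681 + 1765 + 1829 + 1677 + 1688 + 1782 + 1825 + 1782 + 1781 + 1742 + 1819 + 1661 + 1640 + 1793 + 1829 + 1777 + 1794) / 18 = 1754.0556
Moving ranges: 27, 84, 64, 152, 11, 94, 43, 43, 1, 39, 77, 158, 21, 153, 36, 52, 17; M̄R̄ = 1072.0000 / 17 = 63.0588
LCL = X̄ − 3·M̄R̄/d₂ = 1754.0556 − 3 × 63.0588 / 1.128 = 1586.3459

1586.346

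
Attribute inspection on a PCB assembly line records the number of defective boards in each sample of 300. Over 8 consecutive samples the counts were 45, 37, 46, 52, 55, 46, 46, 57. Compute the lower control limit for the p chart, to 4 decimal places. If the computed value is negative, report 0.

0.0965

p̄ = Σdᵢ / (k·n) = 384 / (8 × 300) = 0.16000
LCL = p̄ − 3·√(p̄(1−p̄)/n) = 0.16000 − 3 × 0.02117 = 0.09650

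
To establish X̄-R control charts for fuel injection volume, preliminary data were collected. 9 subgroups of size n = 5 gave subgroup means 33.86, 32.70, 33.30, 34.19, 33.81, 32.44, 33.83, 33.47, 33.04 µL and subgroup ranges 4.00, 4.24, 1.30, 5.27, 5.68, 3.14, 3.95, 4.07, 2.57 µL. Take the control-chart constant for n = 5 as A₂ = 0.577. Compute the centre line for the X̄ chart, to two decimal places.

X̄̄ = (33.86 + 32.70 + 33.30 + 34.19 + 33.81 + 32.44 + 33.83 + 33.47 + 33.04) / 9 = 300.6400 / 9 = 33.4044
CL = X̄̄ = 33.4044

33.40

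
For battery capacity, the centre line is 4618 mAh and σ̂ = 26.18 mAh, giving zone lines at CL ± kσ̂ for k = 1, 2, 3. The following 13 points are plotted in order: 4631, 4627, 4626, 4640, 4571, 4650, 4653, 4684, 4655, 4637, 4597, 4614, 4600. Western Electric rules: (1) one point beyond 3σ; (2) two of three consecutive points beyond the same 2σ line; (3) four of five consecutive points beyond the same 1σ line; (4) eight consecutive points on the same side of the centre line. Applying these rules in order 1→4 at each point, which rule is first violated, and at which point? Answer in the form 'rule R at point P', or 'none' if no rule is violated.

Zone of each point (C = within 1σ̂, B = 1σ̂–2σ̂, A = 2σ̂–3σ̂, * = beyond 3σ̂; sign = side of CL): 1:+C, 2:+C, 3:+C, 4:+C, 5:-B, 6:+B, 7:+B, 8:+A, 9:+B, 10:+C, 11:-C, 12:-C, 13:-C
Rule 3 (four of five consecutive points beyond the same 1σ limit) is satisfied at point 9.

rule 3 at point 9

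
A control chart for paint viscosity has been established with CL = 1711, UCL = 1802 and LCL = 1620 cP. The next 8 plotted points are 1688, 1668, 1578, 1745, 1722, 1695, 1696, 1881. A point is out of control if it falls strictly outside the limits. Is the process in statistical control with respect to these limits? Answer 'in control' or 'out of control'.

Compare each point to [1620, 1802]: sample 3 = 1578 < LCL; sample 8 = 1881 > UCL.

out of control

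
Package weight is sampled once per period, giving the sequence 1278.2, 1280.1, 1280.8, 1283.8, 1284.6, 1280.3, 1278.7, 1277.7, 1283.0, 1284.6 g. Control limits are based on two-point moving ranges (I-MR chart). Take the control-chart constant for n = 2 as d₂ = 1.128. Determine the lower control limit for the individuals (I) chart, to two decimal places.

1275.21

X̄ = (1278.2 + 1280.1 + 1280.8 + 1283.8 + 1284.6 + 1280.3 + 1278.7 + 1277.7 + 1283.0 + 1284.6) / 10 = 1281.1800
Moving ranges: 1.9, 0.7, 3.0, 0.8, 4.3, 1.6, 1.0, 5.3, 1.6; M̄R̄ = 20.2000 / 9 = 2.2444
LCL = X̄ − 3·M̄R̄/d₂ = 1281.1800 − 3 × 2.2444 / 1.128 = 1275.2107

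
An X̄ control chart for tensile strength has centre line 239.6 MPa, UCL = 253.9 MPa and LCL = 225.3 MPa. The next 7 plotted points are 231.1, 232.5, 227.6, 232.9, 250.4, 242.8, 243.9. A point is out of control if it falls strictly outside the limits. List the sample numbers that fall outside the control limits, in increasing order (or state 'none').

none

All 7 points lie within [225.3, 253.9].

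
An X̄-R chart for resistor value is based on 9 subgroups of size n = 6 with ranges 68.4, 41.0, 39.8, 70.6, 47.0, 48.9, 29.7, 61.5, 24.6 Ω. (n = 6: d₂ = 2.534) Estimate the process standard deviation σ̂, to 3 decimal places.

R̄ = (68.4 + 41.0 + 39.8 + 70.6 + 47.0 + 48.9 + 29.7 + 61.5 + 24.6) / 9 = 47.9444
σ̂ = R̄ / d₂ = 47.9444 / 2.534 = 18.9205

18.920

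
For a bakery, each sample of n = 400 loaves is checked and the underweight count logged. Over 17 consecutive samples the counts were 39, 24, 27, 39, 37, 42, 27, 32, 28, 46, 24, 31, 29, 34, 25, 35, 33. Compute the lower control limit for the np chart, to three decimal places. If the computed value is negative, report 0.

16.084

p̄ = Σdᵢ / (k·n) = 552 / (17 × 400) = 0.08118
LCL = np̄ − 3·√(np̄(1−p̄)) = 32.4706 − 3 × 5.4621 = 16.0842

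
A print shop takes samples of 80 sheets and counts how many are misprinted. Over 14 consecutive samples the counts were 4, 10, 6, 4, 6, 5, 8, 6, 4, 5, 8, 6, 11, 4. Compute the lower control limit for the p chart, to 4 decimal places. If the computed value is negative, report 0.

p̄ = Σdᵢ / (k·n) = 87 / (14 × 80) = 0.07768
LCL = p̄ − 3·√(p̄(1−p̄)/n) = 0.07768 − 3 × 0.02993 = -0.01210 → 0 (negative, so LCL = 0)

0.0000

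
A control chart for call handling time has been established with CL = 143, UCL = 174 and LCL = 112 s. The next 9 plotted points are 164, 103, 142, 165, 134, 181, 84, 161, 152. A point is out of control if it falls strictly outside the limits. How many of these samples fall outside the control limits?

3

Compare each point to [112, 174]: sample 2 = 103 < LCL; sample 6 = 181 > UCL; sample 7 = 84 < LCL.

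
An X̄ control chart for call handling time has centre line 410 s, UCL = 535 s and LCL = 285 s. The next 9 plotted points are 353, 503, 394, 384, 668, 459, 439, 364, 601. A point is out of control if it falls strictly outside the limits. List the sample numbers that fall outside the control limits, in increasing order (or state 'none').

Compare each point to [285, 535]: sample 5 = 668 > UCL; sample 9 = 601 > UCL.

5, 9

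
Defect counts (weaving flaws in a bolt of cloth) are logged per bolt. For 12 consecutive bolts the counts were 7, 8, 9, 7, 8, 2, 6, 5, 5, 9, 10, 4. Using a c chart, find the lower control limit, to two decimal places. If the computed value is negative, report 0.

0.00

c̄ = (7 + 8 + 9 + 7 + 8 + 2 + 6 + 5 + 5 + 9 + 10 + 4) / 12 = 80 / 12 = 6.6667
LCL = c̄ − 3√c̄ = 6.6667 − 3 × 2.5820 = -1.0793 → 0 (cannot be negative)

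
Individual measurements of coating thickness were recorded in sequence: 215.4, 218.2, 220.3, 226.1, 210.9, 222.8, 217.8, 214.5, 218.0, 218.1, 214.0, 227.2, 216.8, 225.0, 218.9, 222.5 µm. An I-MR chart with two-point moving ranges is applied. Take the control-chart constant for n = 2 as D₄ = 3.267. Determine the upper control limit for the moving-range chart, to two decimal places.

20.76

Moving ranges: 2.8, 2.1, 5.8, 15.2, 11.9, 5.0, 3.3, 3.5, 0.1, 4.1, 13.2, 10.4, 8.2, 6.1, 3.6; M̄R̄ = 95.3000 / 15 = 6.3533
UCL_MR = D₄·M̄R̄ = 3.267 × 6.3533 = 20.7563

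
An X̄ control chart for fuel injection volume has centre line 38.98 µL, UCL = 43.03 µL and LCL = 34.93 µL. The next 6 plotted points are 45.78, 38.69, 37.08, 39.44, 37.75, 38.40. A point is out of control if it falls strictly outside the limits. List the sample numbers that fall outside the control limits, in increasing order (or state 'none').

Compare each point to [34.93, 43.03]: sample 1 = 45.78 > UCL.

1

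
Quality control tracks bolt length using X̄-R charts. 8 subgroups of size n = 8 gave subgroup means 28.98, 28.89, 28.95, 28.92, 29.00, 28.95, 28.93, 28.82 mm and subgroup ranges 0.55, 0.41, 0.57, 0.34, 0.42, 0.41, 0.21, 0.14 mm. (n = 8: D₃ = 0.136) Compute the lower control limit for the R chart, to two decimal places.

R̄ = (0.55 + 0.41 + 0.57 + 0.34 + 0.42 + 0.41 + 0.21 + 0.14) / 8 = 3.0500 / 8 = 0.3812
LCL_R = D₃·R̄ = 0.136 × 0.3812 = 0.0519

0.05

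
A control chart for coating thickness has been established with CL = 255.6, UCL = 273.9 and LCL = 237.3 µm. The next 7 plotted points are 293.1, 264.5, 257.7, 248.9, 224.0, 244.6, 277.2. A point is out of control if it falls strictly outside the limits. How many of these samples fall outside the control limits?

Compare each point to [237.3, 273.9]: sample 1 = 293.1 > UCL; sample 5 = 224.0 < LCL; sample 7 = 277.2 > UCL.

3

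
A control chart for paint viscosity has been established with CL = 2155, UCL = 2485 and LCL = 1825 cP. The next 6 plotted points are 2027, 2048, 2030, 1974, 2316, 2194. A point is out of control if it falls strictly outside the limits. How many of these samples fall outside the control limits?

All 6 points lie within [1825, 2485].

0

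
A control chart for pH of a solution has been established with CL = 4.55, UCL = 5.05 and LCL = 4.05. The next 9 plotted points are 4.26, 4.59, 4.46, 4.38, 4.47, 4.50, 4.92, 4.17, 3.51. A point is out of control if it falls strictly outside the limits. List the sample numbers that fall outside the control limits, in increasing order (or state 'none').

Compare each point to [4.05, 5.05]: sample 9 = 3.51 < LCL.

9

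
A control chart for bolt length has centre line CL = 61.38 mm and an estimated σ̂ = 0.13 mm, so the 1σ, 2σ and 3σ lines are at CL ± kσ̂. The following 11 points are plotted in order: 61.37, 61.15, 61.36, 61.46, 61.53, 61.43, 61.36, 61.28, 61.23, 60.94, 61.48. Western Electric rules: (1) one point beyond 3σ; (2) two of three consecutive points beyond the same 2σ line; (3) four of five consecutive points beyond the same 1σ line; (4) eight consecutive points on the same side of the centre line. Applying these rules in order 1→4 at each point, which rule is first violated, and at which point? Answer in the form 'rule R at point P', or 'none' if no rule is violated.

rule 1 at point 10

Zone of each point (C = within 1σ̂, B = 1σ̂–2σ̂, A = 2σ̂–3σ̂, * = beyond 3σ̂; sign = side of CL): 1:-C, 2:-B, 3:-C, 4:+C, 5:+B, 6:+C, 7:-C, 8:-C, 9:-B, 10:-*, 11:+C
Rule 1 (one point beyond the 3σ limits) is satisfied at point 10.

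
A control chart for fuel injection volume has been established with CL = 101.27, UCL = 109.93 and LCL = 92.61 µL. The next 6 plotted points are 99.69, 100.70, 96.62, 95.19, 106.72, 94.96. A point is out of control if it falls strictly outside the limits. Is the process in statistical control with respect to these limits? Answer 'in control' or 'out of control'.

All 6 points lie within [92.61, 109.93].

in control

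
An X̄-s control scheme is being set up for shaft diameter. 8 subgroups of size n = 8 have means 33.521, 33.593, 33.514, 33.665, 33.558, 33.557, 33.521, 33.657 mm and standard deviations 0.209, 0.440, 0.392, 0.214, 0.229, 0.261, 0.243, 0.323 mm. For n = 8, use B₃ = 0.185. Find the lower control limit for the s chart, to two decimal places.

0.05

s̄ = (0.209 + 0.440 + 0.392 + 0.214 + 0.229 + 0.261 + 0.243 + 0.323) / 8 = 0.2889
LCL_s = B₃·s̄ = 0.185 × 0.2889 = 0.0534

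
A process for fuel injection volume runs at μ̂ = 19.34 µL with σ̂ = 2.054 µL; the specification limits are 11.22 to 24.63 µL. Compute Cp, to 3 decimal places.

Cp = (USL − LSL) / (6σ̂) = (24.63 − 11.22) / (6 × 2.054) = 13.4100 / 12.3240 = 1.0881

1.088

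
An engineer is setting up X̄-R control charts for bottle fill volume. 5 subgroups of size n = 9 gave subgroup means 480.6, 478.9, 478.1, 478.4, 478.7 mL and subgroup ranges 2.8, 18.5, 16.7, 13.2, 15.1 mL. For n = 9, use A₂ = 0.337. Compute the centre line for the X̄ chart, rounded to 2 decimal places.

X̄̄ = (480.6 + 478.9 + 478.1 + 478.4 + 478.7) / 5 = 2394.7000 / 5 = 478.9400
CL = X̄̄ = 478.9400

478.94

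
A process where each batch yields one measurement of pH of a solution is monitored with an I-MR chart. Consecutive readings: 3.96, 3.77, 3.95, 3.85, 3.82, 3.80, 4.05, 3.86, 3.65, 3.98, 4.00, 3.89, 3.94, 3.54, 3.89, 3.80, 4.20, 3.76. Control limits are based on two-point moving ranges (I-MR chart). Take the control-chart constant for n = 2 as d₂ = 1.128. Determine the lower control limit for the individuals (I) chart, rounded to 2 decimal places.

X̄ = (3.96 + 3.77 + 3.95 + 3.85 + 3.82 + 3.80 + 4.05 + 3.86 + 3.65 + 3.98 + 4.00 + 3.89 + 3.94 + 3.54 + 3.89 + 3.80 + 4.20 + 3.76) / 18 = 3.8728
Moving ranges: 0.19, 0.18, 0.10, 0.03, 0.02, 0.25, 0.19, 0.21, 0.33, 0.02, 0.11, 0.05, 0.40, 0.35, 0.09, 0.40, 0.44; M̄R̄ = 3.3600 / 17 = 0.1976
LCL = X̄ − 3·M̄R̄/d₂ = 3.8728 − 3 × 0.1976 / 1.128 = 3.3471

3.35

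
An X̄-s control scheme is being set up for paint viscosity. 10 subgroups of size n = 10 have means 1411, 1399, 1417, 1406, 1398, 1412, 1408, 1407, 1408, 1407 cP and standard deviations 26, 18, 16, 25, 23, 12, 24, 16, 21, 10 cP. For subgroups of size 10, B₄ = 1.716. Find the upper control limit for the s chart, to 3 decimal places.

32.776

s̄ = (26 + 18 + 16 + 25 + 23 + 12 + 24 + 16 + 21 + 10) / 10 = 19.1000
UCL_s = B₄·s̄ = 1.716 × 19.1000 = 32.7756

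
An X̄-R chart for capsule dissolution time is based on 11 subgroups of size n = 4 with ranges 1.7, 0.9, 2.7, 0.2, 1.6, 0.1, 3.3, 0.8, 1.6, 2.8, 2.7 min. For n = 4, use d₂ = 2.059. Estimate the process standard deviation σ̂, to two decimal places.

0.81

R̄ = (1.7 + 0.9 + 2.7 + 0.2 + 1.6 + 0.1 + 3.3 + 0.8 + 1.6 + 2.8 + 2.7) / 11 = 1.6727
σ̂ = R̄ / d₂ = 1.6727 / 2.059 = 0.8124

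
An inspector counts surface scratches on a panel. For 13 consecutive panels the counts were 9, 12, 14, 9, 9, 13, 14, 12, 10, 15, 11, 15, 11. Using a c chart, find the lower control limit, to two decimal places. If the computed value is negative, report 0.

1.52

c̄ = (9 + 12 + 14 + 9 + 9 + 13 + 14 + 12 + 10 + 15 + 11 + 15 + 11) / 13 = 154 / 13 = 11.8462
LCL = c̄ − 3√c̄ = 11.8462 − 3 × 3.4418 = 1.5207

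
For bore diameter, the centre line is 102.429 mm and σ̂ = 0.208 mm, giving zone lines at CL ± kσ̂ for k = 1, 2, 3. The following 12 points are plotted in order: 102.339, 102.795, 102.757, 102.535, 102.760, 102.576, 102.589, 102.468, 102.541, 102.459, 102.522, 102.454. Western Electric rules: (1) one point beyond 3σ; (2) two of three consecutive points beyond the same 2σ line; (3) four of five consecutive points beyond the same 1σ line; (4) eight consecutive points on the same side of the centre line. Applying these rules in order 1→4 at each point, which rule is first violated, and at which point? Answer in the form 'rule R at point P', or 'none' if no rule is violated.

rule 4 at point 9

Zone of each point (C = within 1σ̂, B = 1σ̂–2σ̂, A = 2σ̂–3σ̂, * = beyond 3σ̂; sign = side of CL): 1:-C, 2:+B, 3:+B, 4:+C, 5:+B, 6:+C, 7:+C, 8:+C, 9:+C, 10:+C, 11:+C, 12:+C
Rule 4 (eight consecutive points on the same side of the centre line) is satisfied at point 9.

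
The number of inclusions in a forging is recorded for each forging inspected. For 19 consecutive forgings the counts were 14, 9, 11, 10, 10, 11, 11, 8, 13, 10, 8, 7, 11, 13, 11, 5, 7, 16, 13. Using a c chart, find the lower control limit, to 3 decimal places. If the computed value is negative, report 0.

c̄ = (14 + 9 + 11 + 10 + 10 + 11 + 11 + 8 + 13 + 10 + 8 + 7 + 11 + 13 + 11 + 5 + 7 + 16 + 13) / 19 = 198 / 19 = 10.4211
LCL = c̄ − 3√c̄ = 10.4211 − 3 × 3.2282 = 0.7366

0.737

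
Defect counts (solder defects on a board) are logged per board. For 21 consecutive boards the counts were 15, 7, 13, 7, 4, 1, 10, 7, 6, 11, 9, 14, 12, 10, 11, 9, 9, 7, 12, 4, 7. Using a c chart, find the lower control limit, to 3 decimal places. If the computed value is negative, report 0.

c̄ = (15 + 7 + 13 + 7 + 4 + 1 + 10 + 7 + 6 + 11 + 9 + 14 + 12 + 10 + 11 + 9 + 9 + 7 + 12 + 4 + 7) / 21 = 185 / 21 = 8.8095
LCL = c̄ − 3√c̄ = 8.8095 − 3 × 2.9681 = -0.0947 → 0 (cannot be negative)

0.000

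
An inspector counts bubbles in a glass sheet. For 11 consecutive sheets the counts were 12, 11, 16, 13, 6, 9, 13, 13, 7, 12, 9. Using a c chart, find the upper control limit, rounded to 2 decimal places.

c̄ = (12 + 11 + 16 + 13 + 6 + 9 + 13 + 13 + 7 + 12 + 9) / 11 = 121 / 11 = 11.0000
UCL = c̄ + 3√c̄ = 11.0000 + 3 × √11.0000 = 11.0000 + 3 × 3.3166 = 20.9499

20.95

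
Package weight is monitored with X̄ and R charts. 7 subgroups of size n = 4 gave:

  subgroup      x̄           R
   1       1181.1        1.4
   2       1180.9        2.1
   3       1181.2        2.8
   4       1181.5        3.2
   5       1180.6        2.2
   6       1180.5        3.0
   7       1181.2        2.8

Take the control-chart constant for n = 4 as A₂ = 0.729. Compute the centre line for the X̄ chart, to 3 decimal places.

1181.000

X̄̄ = (1181.1 + 1180.9 + 1181.2 + 1181.5 + 1180.6 + 1180.5 + 1181.2) / 7 = 8267.0000 / 7 = 1181.0000
CL = X̄̄ = 1181.0000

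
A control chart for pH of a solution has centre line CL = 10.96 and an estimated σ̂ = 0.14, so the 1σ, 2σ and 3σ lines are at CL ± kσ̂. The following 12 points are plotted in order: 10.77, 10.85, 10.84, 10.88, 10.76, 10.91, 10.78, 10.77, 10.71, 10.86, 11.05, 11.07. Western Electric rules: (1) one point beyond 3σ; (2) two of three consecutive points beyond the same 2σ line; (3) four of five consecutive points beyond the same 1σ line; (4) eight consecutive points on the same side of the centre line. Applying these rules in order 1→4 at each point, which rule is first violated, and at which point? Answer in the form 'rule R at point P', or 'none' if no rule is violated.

Zone of each point (C = within 1σ̂, B = 1σ̂–2σ̂, A = 2σ̂–3σ̂, * = beyond 3σ̂; sign = side of CL): 1:-B, 2:-C, 3:-C, 4:-C, 5:-B, 6:-C, 7:-B, 8:-B, 9:-B, 10:-C, 11:+C, 12:+C
Rule 4 (eight consecutive points on the same side of the centre line) is satisfied at point 8.

rule 4 at point 8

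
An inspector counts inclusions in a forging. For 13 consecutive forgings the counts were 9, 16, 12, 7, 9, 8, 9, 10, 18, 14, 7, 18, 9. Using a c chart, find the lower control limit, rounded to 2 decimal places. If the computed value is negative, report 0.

1.18

c̄ = (9 + 16 + 12 + 7 + 9 + 8 + 9 + 10 + 18 + 14 + 7 + 18 + 9) / 13 = 146 / 13 = 11.2308
LCL = c̄ − 3√c̄ = 11.2308 − 3 × 3.3512 = 1.1771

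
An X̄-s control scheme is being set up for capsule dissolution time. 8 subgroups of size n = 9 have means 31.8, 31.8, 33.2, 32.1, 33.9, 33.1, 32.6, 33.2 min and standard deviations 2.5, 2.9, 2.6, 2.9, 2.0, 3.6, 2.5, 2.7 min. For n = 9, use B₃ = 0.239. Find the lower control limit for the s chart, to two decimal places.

0.65

s̄ = (2.5 + 2.9 + 2.6 + 2.9 + 2.0 + 3.6 + 2.5 + 2.7) / 8 = 2.7125
LCL_s = B₃·s̄ = 0.239 × 2.7125 = 0.6483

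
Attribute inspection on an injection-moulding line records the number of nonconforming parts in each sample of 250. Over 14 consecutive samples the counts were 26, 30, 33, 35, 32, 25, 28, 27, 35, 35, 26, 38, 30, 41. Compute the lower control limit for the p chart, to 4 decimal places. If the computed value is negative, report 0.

p̄ = Σdᵢ / (k·n) = 441 / (14 × 250) = 0.12600
LCL = p̄ − 3·√(p̄(1−p̄)/n) = 0.12600 − 3 × 0.02099 = 0.06304

0.0630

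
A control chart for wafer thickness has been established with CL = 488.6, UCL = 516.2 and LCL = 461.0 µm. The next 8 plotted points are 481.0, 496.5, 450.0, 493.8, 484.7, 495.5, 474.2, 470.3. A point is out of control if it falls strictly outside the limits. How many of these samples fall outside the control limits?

1

Compare each point to [461.0, 516.2]: sample 3 = 450.0 < LCL.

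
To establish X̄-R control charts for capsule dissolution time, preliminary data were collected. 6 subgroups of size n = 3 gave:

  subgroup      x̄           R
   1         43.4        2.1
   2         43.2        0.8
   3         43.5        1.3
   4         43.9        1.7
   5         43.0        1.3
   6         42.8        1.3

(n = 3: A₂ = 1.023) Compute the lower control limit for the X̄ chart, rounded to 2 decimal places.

X̄̄ = (43.4 + 43.2 + 43.5 + 43.9 + 43.0 + 42.8) / 6 = 259.8000 / 6 = 43.3000
R̄ = (2.1 + 0.8 + 1.3 + 1.7 + 1.3 + 1.3) / 6 = 8.5000 / 6 = 1.4167
LCL = X̄̄ − A₂·R̄ = 43.3000 − 1.023 × 1.4167 = 41.8508

41.85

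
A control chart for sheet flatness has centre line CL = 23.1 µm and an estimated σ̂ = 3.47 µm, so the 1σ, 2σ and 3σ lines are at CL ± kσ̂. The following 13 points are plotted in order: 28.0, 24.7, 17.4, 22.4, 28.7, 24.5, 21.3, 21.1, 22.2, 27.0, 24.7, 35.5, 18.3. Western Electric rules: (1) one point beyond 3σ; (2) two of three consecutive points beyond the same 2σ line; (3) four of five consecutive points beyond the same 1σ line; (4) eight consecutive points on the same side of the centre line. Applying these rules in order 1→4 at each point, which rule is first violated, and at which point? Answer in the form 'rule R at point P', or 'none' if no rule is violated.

Zone of each point (C = within 1σ̂, B = 1σ̂–2σ̂, A = 2σ̂–3σ̂, * = beyond 3σ̂; sign = side of CL): 1:+B, 2:+C, 3:-B, 4:-C, 5:+B, 6:+C, 7:-C, 8:-C, 9:-C, 10:+B, 11:+C, 12:+*, 13:-B
Rule 1 (one point beyond the 3σ limits) is satisfied at point 12.

rule 1 at point 12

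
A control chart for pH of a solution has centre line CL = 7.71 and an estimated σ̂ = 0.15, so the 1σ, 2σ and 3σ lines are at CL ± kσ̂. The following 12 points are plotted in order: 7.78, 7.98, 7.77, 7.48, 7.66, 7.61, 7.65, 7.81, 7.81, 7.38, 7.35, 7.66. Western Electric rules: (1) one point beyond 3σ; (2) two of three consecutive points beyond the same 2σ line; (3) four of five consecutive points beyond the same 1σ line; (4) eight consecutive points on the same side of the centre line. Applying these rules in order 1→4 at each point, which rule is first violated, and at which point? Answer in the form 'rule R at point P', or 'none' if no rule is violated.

rule 2 at point 11

Zone of each point (C = within 1σ̂, B = 1σ̂–2σ̂, A = 2σ̂–3σ̂, * = beyond 3σ̂; sign = side of CL): 1:+C, 2:+B, 3:+C, 4:-B, 5:-C, 6:-C, 7:-C, 8:+C, 9:+C, 10:-A, 11:-A, 12:-C
Rule 2 (two of three consecutive points beyond the same 2σ limit) is satisfied at point 11.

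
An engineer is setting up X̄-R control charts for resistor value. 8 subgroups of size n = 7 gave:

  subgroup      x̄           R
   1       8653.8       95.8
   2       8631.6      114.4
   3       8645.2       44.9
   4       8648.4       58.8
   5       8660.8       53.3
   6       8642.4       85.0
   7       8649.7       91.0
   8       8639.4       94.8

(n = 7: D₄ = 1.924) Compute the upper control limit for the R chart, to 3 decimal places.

R̄ = (95.8 + 114.4 + 44.9 + 58.8 + 53.3 + 85.0 + 91.0 + 94.8) / 8 = 638.0000 / 8 = 79.7500
UCL_R = D₄·R̄ = 1.924 × 79.7500 = 153.4390

153.439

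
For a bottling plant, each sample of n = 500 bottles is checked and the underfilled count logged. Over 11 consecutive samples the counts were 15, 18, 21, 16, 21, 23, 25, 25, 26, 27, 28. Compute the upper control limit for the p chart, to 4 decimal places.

0.0722

p̄ = Σdᵢ / (k·n) = 245 / (11 × 500) = 0.04455
UCL = p̄ + 3·√(p̄(1−p̄)/n) = 0.04455 + 3 × √(0.04455×0.95545/500) = 0.04455 + 3 × 0.00923 = 0.07222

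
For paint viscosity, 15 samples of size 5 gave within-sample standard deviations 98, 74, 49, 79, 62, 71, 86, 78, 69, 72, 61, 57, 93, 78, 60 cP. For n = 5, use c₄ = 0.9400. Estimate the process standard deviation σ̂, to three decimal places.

s̄ = (98 + 74 + 49 + 79 + 62 + 71 + 86 + 78 + 69 + 72 + 61 + 57 + 93 + 78 + 60) / 15 = 72.4667
σ̂ = s̄ / c₄ = 72.4667 / 0.9400 = 77.0922

77.092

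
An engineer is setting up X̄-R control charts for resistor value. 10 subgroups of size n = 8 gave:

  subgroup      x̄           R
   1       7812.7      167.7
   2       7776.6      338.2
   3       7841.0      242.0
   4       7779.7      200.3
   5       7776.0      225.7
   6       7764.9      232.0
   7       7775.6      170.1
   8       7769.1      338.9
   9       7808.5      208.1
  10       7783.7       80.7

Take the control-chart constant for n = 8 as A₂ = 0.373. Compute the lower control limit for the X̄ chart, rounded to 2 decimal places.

7706.58

X̄̄ = (7812.7 + 7776.6 + 7841.0 + 7779.7 + 7776.0 + 7764.9 + 7775.6 + 7769.1 + 7808.5 + 7783.7) / 10 = 77887.8000 / 10 = 7788.7800
R̄ = (167.7 + 338.2 + 242.0 + 200.3 + 225.7 + 232.0 + 170.1 + 338.9 + 208.1 + 80.7) / 10 = 2203.7000 / 10 = 220.3700
LCL = X̄̄ − A₂·R̄ = 7788.7800 − 0.373 × 220.3700 = 7706.5820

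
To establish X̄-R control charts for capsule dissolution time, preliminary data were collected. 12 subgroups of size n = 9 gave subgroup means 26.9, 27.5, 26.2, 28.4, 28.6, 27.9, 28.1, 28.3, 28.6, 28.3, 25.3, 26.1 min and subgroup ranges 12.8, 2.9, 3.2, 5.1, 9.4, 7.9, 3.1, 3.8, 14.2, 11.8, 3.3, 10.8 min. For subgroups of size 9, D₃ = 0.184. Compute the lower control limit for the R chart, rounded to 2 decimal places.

1.35

R̄ = (12.8 + 2.9 + 3.2 + 5.1 + 9.4 + 7.9 + 3.1 + 3.8 + 14.2 + 11.8 + 3.3 + 10.8) / 12 = 88.3000 / 12 = 7.3583
LCL_R = D₃·R̄ = 0.184 × 7.3583 = 1.3539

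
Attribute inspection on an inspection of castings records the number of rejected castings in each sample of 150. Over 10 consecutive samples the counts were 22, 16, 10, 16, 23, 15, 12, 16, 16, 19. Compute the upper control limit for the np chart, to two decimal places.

28.00

p̄ = Σdᵢ / (k·n) = 165 / (10 × 150) = 0.11000
UCL = np̄ + 3·√(np̄(1−p̄)) = 16.5000 + 3 × √(16.5000×0.89000) = 16.5000 + 3 × 3.8321 = 27.9963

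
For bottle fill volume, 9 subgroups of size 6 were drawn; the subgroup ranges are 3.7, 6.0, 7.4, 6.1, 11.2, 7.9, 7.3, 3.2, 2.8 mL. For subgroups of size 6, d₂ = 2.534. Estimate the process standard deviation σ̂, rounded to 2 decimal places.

2.44

R̄ = (3.7 + 6.0 + 7.4 + 6.1 + 11.2 + 7.9 + 7.3 + 3.2 + 2.8) / 9 = 6.1778
σ̂ = R̄ / d₂ = 6.1778 / 2.534 = 2.4380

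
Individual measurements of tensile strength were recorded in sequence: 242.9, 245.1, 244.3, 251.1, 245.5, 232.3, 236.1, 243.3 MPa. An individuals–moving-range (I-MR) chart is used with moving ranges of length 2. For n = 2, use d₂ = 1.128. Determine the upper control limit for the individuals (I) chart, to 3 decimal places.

X̄ = (242.9 + 245.1 + 244.3 + 251.1 + 245.5 + 232.3 + 236.1 + 243.3) / 8 = 242.5750
Moving ranges: 2.2, 0.8, 6.8, 5.6, 13.2, 3.8, 7.2; M̄R̄ = 39.6000 / 7 = 5.6571
UCL = X̄ + 3·M̄R̄/d₂ = 242.5750 + 3 × 5.6571 / 1.128 = 257.6206

257.621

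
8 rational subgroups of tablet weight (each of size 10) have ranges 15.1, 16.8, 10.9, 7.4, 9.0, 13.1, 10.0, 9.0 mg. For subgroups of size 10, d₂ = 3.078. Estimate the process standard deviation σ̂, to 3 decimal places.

3.708

R̄ = (15.1 + 16.8 + 10.9 + 7.4 + 9.0 + 13.1 + 10.0 + 9.0) / 8 = 11.4125
σ̂ = R̄ / d₂ = 11.4125 / 3.078 = 3.7078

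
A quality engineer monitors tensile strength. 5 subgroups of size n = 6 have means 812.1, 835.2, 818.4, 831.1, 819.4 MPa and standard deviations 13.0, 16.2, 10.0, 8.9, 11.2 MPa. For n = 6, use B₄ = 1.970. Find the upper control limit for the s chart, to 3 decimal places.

23.364

s̄ = (13.0 + 16.2 + 10.0 + 8.9 + 11.2) / 5 = 11.8600
UCL_s = B₄·s̄ = 1.970 × 11.8600 = 23.3642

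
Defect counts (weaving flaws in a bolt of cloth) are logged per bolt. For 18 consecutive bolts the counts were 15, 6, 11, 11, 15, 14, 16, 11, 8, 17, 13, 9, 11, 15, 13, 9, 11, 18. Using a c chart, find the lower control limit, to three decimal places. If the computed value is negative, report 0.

c̄ = (15 + 6 + 11 + 11 + 15 + 14 + 16 + 11 + 8 + 17 + 13 + 9 + 11 + 15 + 13 + 9 + 11 + 18) / 18 = 223 / 18 = 12.3889
LCL = c̄ − 3√c̄ = 12.3889 − 3 × 3.5198 = 1.8295

1.830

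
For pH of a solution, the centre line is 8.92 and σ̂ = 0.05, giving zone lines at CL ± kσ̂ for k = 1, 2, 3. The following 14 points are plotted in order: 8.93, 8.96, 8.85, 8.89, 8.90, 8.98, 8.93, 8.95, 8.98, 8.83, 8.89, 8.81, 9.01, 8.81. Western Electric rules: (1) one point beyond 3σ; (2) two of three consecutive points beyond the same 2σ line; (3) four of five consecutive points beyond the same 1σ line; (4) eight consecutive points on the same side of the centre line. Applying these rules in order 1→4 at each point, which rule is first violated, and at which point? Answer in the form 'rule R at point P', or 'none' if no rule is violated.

rule 2 at point 14

Zone of each point (C = within 1σ̂, B = 1σ̂–2σ̂, A = 2σ̂–3σ̂, * = beyond 3σ̂; sign = side of CL): 1:+C, 2:+C, 3:-B, 4:-C, 5:-C, 6:+B, 7:+C, 8:+C, 9:+B, 10:-B, 11:-C, 12:-A, 13:+B, 14:-A
Rule 2 (two of three consecutive points beyond the same 2σ limit) is satisfied at point 14.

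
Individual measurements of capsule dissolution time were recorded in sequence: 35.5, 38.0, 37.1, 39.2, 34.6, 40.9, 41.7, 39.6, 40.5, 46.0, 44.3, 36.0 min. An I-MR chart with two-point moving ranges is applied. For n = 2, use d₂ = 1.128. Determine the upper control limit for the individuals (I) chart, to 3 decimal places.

48.082

X̄ = (35.5 + 38.0 + 37.1 + 39.2 + 34.6 + 40.9 + 41.7 + 39.6 + 40.5 + 46.0 + 44.3 + 36.0) / 12 = 39.4500
Moving ranges: 2.5, 0.9, 2.1, 4.6, 6.3, 0.8, 2.1, 0.9, 5.5, 1.7, 8.3; M̄R̄ = 35.7000 / 11 = 3.2455
UCL = X̄ + 3·M̄R̄/d₂ = 39.4500 + 3 × 3.2455 / 1.128 = 48.0815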